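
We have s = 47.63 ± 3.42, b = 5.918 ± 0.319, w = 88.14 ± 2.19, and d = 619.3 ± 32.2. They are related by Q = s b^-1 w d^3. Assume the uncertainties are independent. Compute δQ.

3.06e+10

For a monomial Q ∝ s, b^-1, w, d^3, fractional errors add in quadrature:
  (1·δs/s)² = (1×0.0718)² = 0.00516;  (-1·δb/b)² = (-1×0.0539)² = 0.00291;  (1·δw/w)² = (1×0.0248)² = 0.000617;  (3·δd/d)² = (3×0.0520)² = 0.0243
δQ/Q = √(0.0330) = 0.182
Q = 1.685e+11, so δQ = 0.182 × 1.685e+11 = 3.06e+10.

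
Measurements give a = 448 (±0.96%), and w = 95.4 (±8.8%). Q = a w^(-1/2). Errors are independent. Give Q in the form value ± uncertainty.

For a monomial Q ∝ a, w^(-1/2), fractional errors add in quadrature:
  (1·δa/a)² = (1×0.00960)² = 9.22e-05;  (−½·δw/w)² = (-0.5×0.0880)² = 0.00194
δQ/Q = √(0.00203) = 0.0450
Q = 45.9, so δQ = 0.0450 × 45.9 = 2.07.

45.9 ± 2.07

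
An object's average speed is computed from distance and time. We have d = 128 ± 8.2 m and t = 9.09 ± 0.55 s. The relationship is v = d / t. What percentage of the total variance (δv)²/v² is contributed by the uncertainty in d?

52.9%

(δv/v)² = (1·δd/d)² + (-1·δt/t)²
  d term: (1×0.0641)² = 0.00410
  t term: (-1×0.0605)² = 0.00366
Total = 0.00776. Share from d = 0.00410/0.00776 = 0.529.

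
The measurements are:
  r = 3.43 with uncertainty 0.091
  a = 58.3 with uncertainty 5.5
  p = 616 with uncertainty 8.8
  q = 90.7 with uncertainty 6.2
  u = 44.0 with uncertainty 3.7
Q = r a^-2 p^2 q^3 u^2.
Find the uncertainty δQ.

Products/powers → add relative errors in quadrature, weighted by exponent:
  (1·δr/r)² = (1×0.0265)² = 0.000704;  (-2·δa/a)² = (-2×0.0943)² = 0.0356;  (2·δp/p)² = (2×0.0143)² = 0.000816;  (3·δq/q)² = (3×0.0684)² = 0.0421;  (2·δu/u)² = (2×0.0841)² = 0.0283
δQ/Q = √(0.107) = 0.328
Q = 5.53e+11, so δQ = 0.328 × 5.53e+11 = 1.81e+11.

1.81e+11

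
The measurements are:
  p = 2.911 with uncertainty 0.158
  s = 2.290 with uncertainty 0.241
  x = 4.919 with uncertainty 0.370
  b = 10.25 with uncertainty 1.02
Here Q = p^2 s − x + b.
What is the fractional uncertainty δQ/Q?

Let w = p^2·s = 19.41. δw/w = √((2·δp/p)² + (1·δs/s)²) = √(0.0118 + 0.0111) = 0.151, so δw = 2.93.
Q = w − x + b: δQ = √(δw² + δx² + δb²) = √(8.61 + 0.137 + 1.04) = 3.13
Q = 24.74, so δQ/Q = 3.13/24.74 = 0.126.

0.126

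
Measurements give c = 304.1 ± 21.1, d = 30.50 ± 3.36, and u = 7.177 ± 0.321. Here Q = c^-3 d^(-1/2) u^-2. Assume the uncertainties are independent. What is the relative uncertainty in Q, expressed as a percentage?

Since Q is a product/quotient, work with relative uncertainties:
  (-3·δc/c)² = (-3×0.0694)² = 0.0433;  (−½·δd/d)² = (-0.5×0.110)² = 0.00303;  (-2·δu/u)² = (-2×0.0447)² = 0.00800
δQ/Q = √(0.0544) = 0.233

23.3%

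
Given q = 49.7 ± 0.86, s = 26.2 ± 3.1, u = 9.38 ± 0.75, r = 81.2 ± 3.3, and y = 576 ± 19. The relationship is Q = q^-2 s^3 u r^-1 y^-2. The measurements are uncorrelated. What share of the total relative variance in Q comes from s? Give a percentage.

90.3%

(δQ/Q)² = (-2·δq/q)² + (3·δs/s)² + (1·δu/u)² + (-1·δr/r)² + (-2·δy/y)²
  q term: (-2×0.0173)² = 0.00120
  s term: (3×0.118)² = 0.126
  u term: (1×0.0800)² = 0.00639
  r term: (-1×0.0406)² = 0.00165
  y term: (-2×0.0330)² = 0.00435
Total = 0.140. Share from s = 0.126/0.140 = 0.903.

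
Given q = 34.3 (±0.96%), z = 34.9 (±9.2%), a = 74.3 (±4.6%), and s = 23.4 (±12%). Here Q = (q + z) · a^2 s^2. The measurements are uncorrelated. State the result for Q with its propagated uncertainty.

(2.09 ± 0.546) × 10^8

Let u = q + z = 69.2. δu = √(δq² + δz²) = √(0.108 + 10.3) = 3.23, so δu/u = 0.0466.
Q is then a monomial in u, a, s:
δQ/Q = √((δu/u)² + (2·δa/a)² + (2·δs/s)²) = √(0.00218 + 0.00846 + 0.0576) = 0.261
Q = 2.09e+08, so δQ = 0.261 × 2.09e+08 = 5.46e+07.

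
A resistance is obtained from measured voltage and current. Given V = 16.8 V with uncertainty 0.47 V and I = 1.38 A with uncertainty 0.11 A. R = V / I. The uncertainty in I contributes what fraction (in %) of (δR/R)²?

(δR/R)² = (1·δV/V)² + (-1·δI/I)²
  V term: (1×0.0280)² = 0.000783
  I term: (-1×0.0797)² = 0.00635
Total = 0.00714. Share from I = 0.00635/0.00714 = 0.890.

89.0%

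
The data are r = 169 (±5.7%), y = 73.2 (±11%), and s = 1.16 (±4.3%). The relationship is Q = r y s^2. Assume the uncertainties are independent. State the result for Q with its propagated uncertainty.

16600 ± 2510

Each factor contributes (exponent × relative error)² to (δQ/Q)²:
  (1·δr/r)² = (1×0.0570)² = 0.00325;  (1·δy/y)² = (1×0.110)² = 0.0121;  (2·δs/s)² = (2×0.0430)² = 0.00740
δQ/Q = √(0.0227) = 0.151
Q = 16600, so δQ = 0.151 × 16600 = 2510.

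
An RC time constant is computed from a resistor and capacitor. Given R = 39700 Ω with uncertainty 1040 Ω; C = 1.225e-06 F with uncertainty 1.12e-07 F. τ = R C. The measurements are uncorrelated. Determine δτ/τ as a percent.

Relative error in a monomial: (δτ/τ)² = Σ (nᵢ · δxᵢ/xᵢ)².
  (1·δR/R)² = (1×0.0262)² = 0.000686;  (1·δC/C)² = (1×0.0914)² = 0.00836
δτ/τ = √(0.00905) = 0.0951

9.51%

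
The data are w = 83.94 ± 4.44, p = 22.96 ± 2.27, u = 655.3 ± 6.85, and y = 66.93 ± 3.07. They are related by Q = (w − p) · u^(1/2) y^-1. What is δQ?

2.19

Let h = w − p = 60.98. δh = √(δw² + δp²) = √(19.7 + 5.15) = 4.99, so δh/h = 0.0818.
Q is then a monomial in h, u, y:
δQ/Q = √((δh/h)² + (½·δu/u)² + (-1·δy/y)²) = √(0.00669 + 2.73e-05 + 0.00210) = 0.0939
Q = 23.32, so δQ = 0.0939 × 23.32 = 2.19.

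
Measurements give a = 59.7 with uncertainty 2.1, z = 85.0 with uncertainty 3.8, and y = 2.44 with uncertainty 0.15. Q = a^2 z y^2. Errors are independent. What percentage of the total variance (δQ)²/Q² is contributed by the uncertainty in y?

(δQ/Q)² = (2·δa/a)² + (1·δz/z)² + (2·δy/y)²
  a term: (2×0.0352)² = 0.00495
  z term: (1×0.0447)² = 0.00200
  y term: (2×0.0615)² = 0.0151
Total = 0.0221. Share from y = 0.0151/0.0221 = 0.685.

68.5%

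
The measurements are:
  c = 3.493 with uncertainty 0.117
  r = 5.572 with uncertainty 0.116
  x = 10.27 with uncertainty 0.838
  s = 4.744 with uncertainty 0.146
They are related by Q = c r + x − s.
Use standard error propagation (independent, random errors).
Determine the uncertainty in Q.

Let p = c·r = 19.46. δp/p = √((1·δc/c)² + (1·δr/r)²) = √(0.00112 + 0.000433) = 0.0394, so δp = 0.768.
Q = p + x − s: δQ = √(δp² + δx² + δs²) = √(0.589 + 0.702 + 0.0213) = 1.15

1.15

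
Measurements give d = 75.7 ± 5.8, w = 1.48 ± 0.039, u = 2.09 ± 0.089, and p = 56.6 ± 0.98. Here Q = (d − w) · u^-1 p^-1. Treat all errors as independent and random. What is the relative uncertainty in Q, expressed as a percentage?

Let h = d − w = 74.2. δh = √(δd² + δw²) = √(33.6 + 0.00152) = 5.80, so δh/h = 0.0781.
Q is then a monomial in h, u, p:
δQ/Q = √((δh/h)² + (-1·δu/u)² + (-1·δp/p)²) = √(0.00611 + 0.00181 + 0.000300) = 0.0907

9.07%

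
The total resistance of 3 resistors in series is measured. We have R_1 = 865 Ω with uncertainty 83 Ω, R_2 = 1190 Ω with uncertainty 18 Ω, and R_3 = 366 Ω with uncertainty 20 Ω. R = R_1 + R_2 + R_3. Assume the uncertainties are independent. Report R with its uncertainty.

2420 ± 87.3 Ω

Sums and differences: (δR)² = Σ (cᵢ δxᵢ)².
  (δR_1)² = 6890;  (δR_2)² = 324;  (δR_3)² = 400
δR = √(7610) = 87.3 Ω
R = 2420 Ω.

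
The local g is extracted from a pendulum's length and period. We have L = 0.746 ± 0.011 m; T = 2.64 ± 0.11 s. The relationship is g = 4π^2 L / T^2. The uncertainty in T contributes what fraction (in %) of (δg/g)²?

(δg/g)² = (1·δL/L)² + (-2·δT/T)²
  L term: (1×0.0147)² = 0.000217
  T term: (-2×0.0417)² = 0.00694
Total = 0.00716. Share from T = 0.00694/0.00716 = 0.970.

97.0%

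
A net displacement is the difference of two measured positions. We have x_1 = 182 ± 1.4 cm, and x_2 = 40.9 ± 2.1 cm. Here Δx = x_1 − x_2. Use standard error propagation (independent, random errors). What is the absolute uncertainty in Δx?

Δx is a linear combination, so absolute uncertainties add in quadrature:
  (δx_1)² = 1.96;  (δx_2)² = 4.41
δΔx = √(6.37) = 2.52 cm

2.52 cm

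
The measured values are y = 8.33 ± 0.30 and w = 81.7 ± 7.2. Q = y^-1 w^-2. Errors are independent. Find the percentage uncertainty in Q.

Products/powers → add relative errors in quadrature, weighted by exponent:
  (-1·δy/y)² = (-1×0.0360)² = 0.00130;  (-2·δw/w)² = (-2×0.0881)² = 0.0311
δQ/Q = √(0.0324) = 0.180

18.0%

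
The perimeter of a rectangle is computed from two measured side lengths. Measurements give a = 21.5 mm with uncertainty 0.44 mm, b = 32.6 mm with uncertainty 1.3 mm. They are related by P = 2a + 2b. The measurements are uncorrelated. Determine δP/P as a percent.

P is a linear combination, so absolute uncertainties add in quadrature:
  (2·δa)² = 0.774;  (2·δb)² = 6.76
δP = √(7.53) = 2.74 mm
P = 108 mm, so δP/P = 2.74/108 = 0.0254.

2.54%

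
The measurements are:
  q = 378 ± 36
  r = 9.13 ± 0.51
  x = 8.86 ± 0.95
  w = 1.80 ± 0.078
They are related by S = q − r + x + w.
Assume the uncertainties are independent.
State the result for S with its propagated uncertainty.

Absolute uncertainties add in quadrature for a linear combination:
  (δq)² = 1300;  (δr)² = 0.260;  (δx)² = 0.902;  (δw)² = 0.00608
δS = √(1300) = 36.0
S = 380.

380 ± 36.0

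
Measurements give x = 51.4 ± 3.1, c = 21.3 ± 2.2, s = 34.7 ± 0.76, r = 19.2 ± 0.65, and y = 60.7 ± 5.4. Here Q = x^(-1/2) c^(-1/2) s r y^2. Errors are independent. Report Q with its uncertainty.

74200 ± 14200

Since Q is a product/quotient, work with relative uncertainties:
  (−½·δx/x)² = (-0.5×0.0603)² = 0.000909;  (−½·δc/c)² = (-0.5×0.103)² = 0.00267;  (1·δs/s)² = (1×0.0219)² = 0.000480;  (1·δr/r)² = (1×0.0339)² = 0.00115;  (2·δy/y)² = (2×0.0890)² = 0.0317
δQ/Q = √(0.0369) = 0.192
Q = 74200, so δQ = 0.192 × 74200 = 14200.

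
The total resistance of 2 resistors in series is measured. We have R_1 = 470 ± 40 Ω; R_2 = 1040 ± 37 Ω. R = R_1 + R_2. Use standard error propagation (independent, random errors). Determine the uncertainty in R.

54.5 Ω

For a sum/difference, combine absolute errors in quadrature:
  (δR_1)² = 1600;  (δR_2)² = 1370
δR = √(2970) = 54.5 Ω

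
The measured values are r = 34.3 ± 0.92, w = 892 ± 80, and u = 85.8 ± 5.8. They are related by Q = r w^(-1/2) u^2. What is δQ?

Since Q is a product/quotient, work with relative uncertainties:
  (1·δr/r)² = (1×0.0268)² = 0.000719;  (−½·δw/w)² = (-0.5×0.0897)² = 0.00201;  (2·δu/u)² = (2×0.0676)² = 0.0183
δQ/Q = √(0.0210) = 0.145
Q = 8450, so δQ = 0.145 × 8450 = 1230.

1230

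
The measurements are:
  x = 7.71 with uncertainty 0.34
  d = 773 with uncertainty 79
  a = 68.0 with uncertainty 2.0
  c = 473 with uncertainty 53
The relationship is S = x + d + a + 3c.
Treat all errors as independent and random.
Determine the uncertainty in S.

Absolute uncertainties add in quadrature for a linear combination:
  (δx)² = 0.116;  (δd)² = 6240;  (δa)² = 4.00;  (3·δc)² = 25300
δS = √(31500) = 178

178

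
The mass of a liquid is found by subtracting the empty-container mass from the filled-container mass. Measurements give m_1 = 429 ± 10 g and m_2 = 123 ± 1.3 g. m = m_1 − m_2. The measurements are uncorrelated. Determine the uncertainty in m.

10.1 g

For a sum/difference, combine absolute errors in quadrature:
  (δm_1)² = 100;  (δm_2)² = 1.69
δm = √(102) = 10.1 g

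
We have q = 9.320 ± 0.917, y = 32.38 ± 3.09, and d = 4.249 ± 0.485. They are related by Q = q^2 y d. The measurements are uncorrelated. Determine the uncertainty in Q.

Q is a product of powers, so relative uncertainties combine in quadrature:
  (2·δq/q)² = (2×0.0984)² = 0.0387;  (1·δy/y)² = (1×0.0954)² = 0.00911;  (1·δd/d)² = (1×0.114)² = 0.0130
δQ/Q = √(0.0609) = 0.247
Q = 11950, so δQ = 0.247 × 11950 = 2950.

2950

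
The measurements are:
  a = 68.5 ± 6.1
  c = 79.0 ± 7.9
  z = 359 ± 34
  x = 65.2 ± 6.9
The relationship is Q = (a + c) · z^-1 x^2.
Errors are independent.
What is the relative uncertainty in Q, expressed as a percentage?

Let u = a + c = 148. δu = √(δa² + δc²) = √(37.2 + 62.4) = 9.98, so δu/u = 0.0677.
Q is then a monomial in u, z, x:
δQ/Q = √((δu/u)² + (-1·δz/z)² + (2·δx/x)²) = √(0.00458 + 0.00897 + 0.0448) = 0.242

24.2%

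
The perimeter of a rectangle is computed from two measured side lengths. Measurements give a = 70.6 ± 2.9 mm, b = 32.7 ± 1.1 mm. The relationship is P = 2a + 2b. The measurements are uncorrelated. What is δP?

6.20 mm

Each term contributes (cᵢ δxᵢ)² to (δP)²:
  (2·δa)² = 33.6;  (2·δb)² = 4.84
δP = √(38.5) = 6.20 mm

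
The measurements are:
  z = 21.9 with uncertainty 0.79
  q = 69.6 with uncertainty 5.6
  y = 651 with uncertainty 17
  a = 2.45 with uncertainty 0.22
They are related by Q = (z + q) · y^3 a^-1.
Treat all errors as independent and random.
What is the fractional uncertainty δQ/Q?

Let u = z + q = 91.5. δu = √(δz² + δq²) = √(0.624 + 31.4) = 5.66, so δu/u = 0.0618.
Q is then a monomial in u, y, a:
δQ/Q = √((δu/u)² + (3·δy/y)² + (-1·δa/a)²) = √(0.00382 + 0.00614 + 0.00806) = 0.134

0.134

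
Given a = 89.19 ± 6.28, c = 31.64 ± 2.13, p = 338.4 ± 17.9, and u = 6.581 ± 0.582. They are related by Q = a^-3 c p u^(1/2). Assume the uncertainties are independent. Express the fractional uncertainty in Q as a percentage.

23.2%

Relative error in a monomial: (δQ/Q)² = Σ (nᵢ · δxᵢ/xᵢ)².
  (-3·δa/a)² = (-3×0.0704)² = 0.0446;  (1·δc/c)² = (1×0.0673)² = 0.00453;  (1·δp/p)² = (1×0.0529)² = 0.00280;  (½·δu/u)² = (0.5×0.0884)² = 0.00196
δQ/Q = √(0.0539) = 0.232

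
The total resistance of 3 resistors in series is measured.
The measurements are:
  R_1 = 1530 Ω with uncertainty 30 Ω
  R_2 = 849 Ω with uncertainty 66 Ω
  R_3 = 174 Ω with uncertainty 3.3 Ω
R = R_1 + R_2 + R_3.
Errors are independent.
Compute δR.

R is a linear combination, so absolute uncertainties add in quadrature:
  (δR_1)² = 900;  (δR_2)² = 4360;  (δR_3)² = 10.9
δR = √(5270) = 72.6 Ω

72.6 Ω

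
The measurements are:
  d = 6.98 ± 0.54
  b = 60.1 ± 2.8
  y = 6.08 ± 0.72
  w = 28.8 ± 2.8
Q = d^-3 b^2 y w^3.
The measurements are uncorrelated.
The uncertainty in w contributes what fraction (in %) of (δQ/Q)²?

(δQ/Q)² = (-3·δd/d)² + (2·δb/b)² + (1·δy/y)² + (3·δw/w)²
  d term: (-3×0.0774)² = 0.0539
  b term: (2×0.0466)² = 0.00868
  y term: (1×0.118)² = 0.0140
  w term: (3×0.0972)² = 0.0851
Total = 0.162. Share from w = 0.0851/0.162 = 0.526.

52.6%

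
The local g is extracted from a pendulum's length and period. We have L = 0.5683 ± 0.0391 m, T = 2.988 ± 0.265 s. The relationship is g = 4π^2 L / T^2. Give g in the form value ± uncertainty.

2.513 ± 0.478 m/s^2

Since g is a product/quotient, work with relative uncertainties:
  (1·δL/L)² = (1×0.0688)² = 0.00473;  (-2·δT/T)² = (-2×0.0887)² = 0.0315
δg/g = √(0.0362) = 0.190
g = 2.513 m/s^2, so δg = 0.190 × 2.513 = 0.478 m/s^2.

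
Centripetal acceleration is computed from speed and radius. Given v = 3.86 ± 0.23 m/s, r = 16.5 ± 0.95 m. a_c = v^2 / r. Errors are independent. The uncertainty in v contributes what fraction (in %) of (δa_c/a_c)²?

81.1%

(δa_c/a_c)² = (2·δv/v)² + (-1·δr/r)²
  v term: (2×0.0596)² = 0.0142
  r term: (-1×0.0576)² = 0.00331
Total = 0.0175. Share from v = 0.0142/0.0175 = 0.811.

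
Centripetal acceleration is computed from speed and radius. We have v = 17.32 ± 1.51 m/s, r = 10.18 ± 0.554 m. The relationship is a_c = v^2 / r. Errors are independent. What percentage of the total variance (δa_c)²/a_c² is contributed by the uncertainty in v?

(δa_c/a_c)² = (2·δv/v)² + (-1·δr/r)²
  v term: (2×0.0872)² = 0.0304
  r term: (-1×0.0544)² = 0.00296
Total = 0.0334. Share from v = 0.0304/0.0334 = 0.911.

91.1%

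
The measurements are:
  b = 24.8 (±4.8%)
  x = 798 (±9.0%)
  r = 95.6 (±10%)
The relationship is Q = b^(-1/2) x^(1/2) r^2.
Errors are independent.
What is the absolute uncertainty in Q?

Products/powers → add relative errors in quadrature, weighted by exponent:
  (−½·δb/b)² = (-0.5×0.0480)² = 0.000576;  (½·δx/x)² = (0.5×0.0900)² = 0.00202;  (2·δr/r)² = (2×0.100)² = 0.0400
δQ/Q = √(0.0426) = 0.206
Q = 51800, so δQ = 0.206 × 51800 = 10700.

10700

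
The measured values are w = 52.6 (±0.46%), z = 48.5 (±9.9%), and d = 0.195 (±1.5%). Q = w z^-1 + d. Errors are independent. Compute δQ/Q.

Let p = w·z^-1 = 1.08. δp/p = √((1·δw/w)² + (-1·δz/z)²) = √(2.12e-05 + 0.00980) = 0.0991, so δp = 0.107.
Q = p + d: δQ = √(δp² + δd²) = √(0.0116 + 8.56e-06) = 0.108
Q = 1.28, so δQ/Q = 0.108/1.28 = 0.0840.

0.0840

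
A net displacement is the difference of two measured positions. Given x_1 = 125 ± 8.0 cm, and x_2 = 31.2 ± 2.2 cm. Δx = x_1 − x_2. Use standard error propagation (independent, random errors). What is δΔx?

8.30 cm

Each term contributes (cᵢ δxᵢ)² to (δΔx)²:
  (δx_1)² = 64.0;  (δx_2)² = 4.84
δΔx = √(68.8) = 8.30 cm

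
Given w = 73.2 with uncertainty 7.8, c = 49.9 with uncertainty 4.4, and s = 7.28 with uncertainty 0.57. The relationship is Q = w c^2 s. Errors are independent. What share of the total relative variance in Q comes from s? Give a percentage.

12.6%

(δQ/Q)² = (1·δw/w)² + (2·δc/c)² + (1·δs/s)²
  w term: (1×0.107)² = 0.0114
  c term: (2×0.0882)² = 0.0311
  s term: (1×0.0783)² = 0.00613
Total = 0.0486. Share from s = 0.00613/0.0486 = 0.126.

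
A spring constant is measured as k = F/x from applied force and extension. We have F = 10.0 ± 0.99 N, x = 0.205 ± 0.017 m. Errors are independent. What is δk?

6.30 N/m

Products/powers → add relative errors in quadrature, weighted by exponent:
  (1·δF/F)² = (1×0.0990)² = 0.00980;  (-1·δx/x)² = (-1×0.0829)² = 0.00688
δk/k = √(0.0167) = 0.129
k = 48.8 N/m, so δk = 0.129 × 48.8 = 6.30 N/m.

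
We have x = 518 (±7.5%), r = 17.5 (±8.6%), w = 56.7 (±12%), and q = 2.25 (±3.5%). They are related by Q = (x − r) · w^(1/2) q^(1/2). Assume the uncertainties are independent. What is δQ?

564

Let u = x − r = 500. δu = √(δx² + δr²) = √(1510 + 2.27) = 38.9, so δu/u = 0.0777.
Q is then a monomial in u, w, q:
δQ/Q = √((δu/u)² + (½·δw/w)² + (½·δq/q)²) = √(0.00603 + 0.00360 + 0.000306) = 0.0997
Q = 5650, so δQ = 0.0997 × 5650 = 564.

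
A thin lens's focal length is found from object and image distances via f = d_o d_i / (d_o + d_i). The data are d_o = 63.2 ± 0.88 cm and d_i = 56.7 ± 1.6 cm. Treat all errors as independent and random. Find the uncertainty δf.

∂f/∂d_o = (d_i/(d_o+d_i))² = 0.224;  ∂f/∂d_i = (d_o/(d_o+d_i))² = 0.278
δf = √((∂f/∂d_o · δd_o)² + (∂f/∂d_i · δd_i)²) = √(0.0387 + 0.198) = 0.486 cm

0.486 cm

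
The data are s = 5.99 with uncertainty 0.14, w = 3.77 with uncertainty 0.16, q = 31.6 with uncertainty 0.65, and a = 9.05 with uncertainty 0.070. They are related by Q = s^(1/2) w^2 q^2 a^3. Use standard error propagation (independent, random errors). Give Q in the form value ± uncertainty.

(2.57 ± 0.252) × 10^7

Products/powers → add relative errors in quadrature, weighted by exponent:
  (½·δs/s)² = (0.5×0.0234)² = 0.000137;  (2·δw/w)² = (2×0.0424)² = 0.00720;  (2·δq/q)² = (2×0.0206)² = 0.00169;  (3·δa/a)² = (3×0.00773)² = 0.000538
δQ/Q = √(0.00957) = 0.0978
Q = 2.57e+07, so δQ = 0.0978 × 2.57e+07 = 2.52e+06.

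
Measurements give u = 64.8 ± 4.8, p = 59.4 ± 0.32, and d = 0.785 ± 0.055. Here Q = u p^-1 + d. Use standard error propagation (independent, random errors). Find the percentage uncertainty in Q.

5.22%

Let w = u·p^-1 = 1.09. δw/w = √((1·δu/u)² + (-1·δp/p)²) = √(0.00549 + 2.9e-05) = 0.0743, so δw = 0.0810.
Q = w + d: δQ = √(δw² + δd²) = √(0.00656 + 0.00302) = 0.0979
Q = 1.88, so δQ/Q = 0.0979/1.88 = 0.0522.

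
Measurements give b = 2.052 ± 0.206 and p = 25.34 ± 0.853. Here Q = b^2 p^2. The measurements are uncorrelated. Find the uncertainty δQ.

573

Products/powers → add relative errors in quadrature, weighted by exponent:
  (2·δb/b)² = (2×0.100)² = 0.0403;  (2·δp/p)² = (2×0.0337)² = 0.00453
δQ/Q = √(0.0448) = 0.212
Q = 2704, so δQ = 0.212 × 2704 = 573.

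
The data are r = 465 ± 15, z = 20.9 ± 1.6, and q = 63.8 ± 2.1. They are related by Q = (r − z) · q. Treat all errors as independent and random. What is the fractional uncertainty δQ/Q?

0.0473

Let u = r − z = 444. δu = √(δr² + δz²) = √(225 + 2.56) = 15.1, so δu/u = 0.0340.
Q is then a monomial in u, q:
δQ/Q = √((δu/u)² + (1·δq/q)²) = √(0.00115 + 0.00108) = 0.0473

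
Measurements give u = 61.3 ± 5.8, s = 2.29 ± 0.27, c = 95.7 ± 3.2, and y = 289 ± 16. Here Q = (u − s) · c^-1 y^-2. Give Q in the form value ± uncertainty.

(7.38 ± 1.12) × 10^-6

Let w = u − s = 59.0. δw = √(δu² + δs²) = √(33.6 + 0.0729) = 5.81, so δw/w = 0.0984.
Q is then a monomial in w, c, y:
δQ/Q = √((δw/w)² + (-1·δc/c)² + (-2·δy/y)²) = √(0.00968 + 0.00112 + 0.0123) = 0.152
Q = 7.38e-06, so δQ = 0.152 × 7.38e-06 = 1.12e-06.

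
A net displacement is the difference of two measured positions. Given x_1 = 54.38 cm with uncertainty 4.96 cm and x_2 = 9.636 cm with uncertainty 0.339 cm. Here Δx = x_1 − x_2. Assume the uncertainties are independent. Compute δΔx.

Each term contributes (cᵢ δxᵢ)² to (δΔx)²:
  (δx_1)² = 24.6;  (δx_2)² = 0.115
δΔx = √(24.7) = 4.97 cm

4.97 cm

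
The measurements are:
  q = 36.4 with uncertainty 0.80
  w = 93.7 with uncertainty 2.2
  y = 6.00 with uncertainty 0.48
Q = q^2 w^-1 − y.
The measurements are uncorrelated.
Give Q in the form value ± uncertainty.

8.14 ± 0.853

Let p = q^2·w^-1 = 14.1. δp/p = √((2·δq/q)² + (-1·δw/w)²) = √(0.00193 + 0.000551) = 0.0498, so δp = 0.705.
Q = p − y: δQ = √(δp² + δy²) = √(0.497 + 0.230) = 0.853
Q = 8.14.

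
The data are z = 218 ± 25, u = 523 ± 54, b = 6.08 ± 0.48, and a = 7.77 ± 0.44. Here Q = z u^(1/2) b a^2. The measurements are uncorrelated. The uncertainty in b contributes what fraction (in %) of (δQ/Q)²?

(δQ/Q)² = (1·δz/z)² + (½·δu/u)² + (1·δb/b)² + (2·δa/a)²
  z term: (1×0.115)² = 0.0132
  u term: (0.5×0.103)² = 0.00267
  b term: (1×0.0789)² = 0.00623
  a term: (2×0.0566)² = 0.0128
Total = 0.0349. Share from b = 0.00623/0.0349 = 0.179.

17.9%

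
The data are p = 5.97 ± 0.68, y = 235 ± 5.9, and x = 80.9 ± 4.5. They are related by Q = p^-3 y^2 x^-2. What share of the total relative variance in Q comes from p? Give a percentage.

(δQ/Q)² = (-3·δp/p)² + (2·δy/y)² + (-2·δx/x)²
  p term: (-3×0.114)² = 0.117
  y term: (2×0.0251)² = 0.00252
  x term: (-2×0.0556)² = 0.0124
Total = 0.132. Share from p = 0.117/0.132 = 0.887.

88.7%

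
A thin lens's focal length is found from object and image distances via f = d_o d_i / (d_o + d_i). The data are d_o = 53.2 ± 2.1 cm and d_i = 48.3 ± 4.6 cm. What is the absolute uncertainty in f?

1.35 cm

∂f/∂d_o = (d_i/(d_o+d_i))² = 0.226;  ∂f/∂d_i = (d_o/(d_o+d_i))² = 0.275
δf = √((∂f/∂d_o · δd_o)² + (∂f/∂d_i · δd_i)²) = √(0.226 + 1.60) = 1.35 cm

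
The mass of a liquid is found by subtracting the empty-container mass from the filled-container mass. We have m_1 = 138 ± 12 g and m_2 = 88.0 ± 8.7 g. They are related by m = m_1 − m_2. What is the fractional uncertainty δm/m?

0.296

Sums and differences: (δm)² = Σ (cᵢ δxᵢ)².
  (δm_1)² = 144;  (δm_2)² = 75.7
δm = √(220) = 14.8 g
m = 50.0 g, so δm/m = 14.8/50.0 = 0.296.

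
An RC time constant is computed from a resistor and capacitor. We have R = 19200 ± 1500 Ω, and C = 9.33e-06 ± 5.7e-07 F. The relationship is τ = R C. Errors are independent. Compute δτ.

Relative error in a monomial: (δτ/τ)² = Σ (nᵢ · δxᵢ/xᵢ)².
  (1·δR/R)² = (1×0.0781)² = 0.00610;  (1·δC/C)² = (1×0.0611)² = 0.00373
δτ/τ = √(0.00984) = 0.0992
τ = 0.179 s, so δτ = 0.0992 × 0.179 = 0.0178 s.

0.0178 s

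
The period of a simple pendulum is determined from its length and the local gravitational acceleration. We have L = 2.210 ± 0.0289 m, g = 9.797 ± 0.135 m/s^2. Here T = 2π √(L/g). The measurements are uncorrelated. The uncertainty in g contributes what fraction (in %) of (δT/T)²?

(δT/T)² = (½·δL/L)² + (−½·δg/g)²
  L term: (0.5×0.0131)² = 4.28e-05
  g term: (-0.5×0.0138)² = 4.75e-05
Total = 9.02e-05. Share from g = 4.75e-05/9.02e-05 = 0.526.

52.6%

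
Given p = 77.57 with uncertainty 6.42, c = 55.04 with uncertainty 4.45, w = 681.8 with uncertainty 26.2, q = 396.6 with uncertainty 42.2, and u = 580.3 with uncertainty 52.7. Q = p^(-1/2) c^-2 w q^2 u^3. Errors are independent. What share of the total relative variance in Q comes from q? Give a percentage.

(δQ/Q)² = (−½·δp/p)² + (-2·δc/c)² + (1·δw/w)² + (2·δq/q)² + (3·δu/u)²
  p term: (-0.5×0.0828)² = 0.00171
  c term: (-2×0.0809)² = 0.0261
  w term: (1×0.0384)² = 0.00148
  q term: (2×0.106)² = 0.0453
  u term: (3×0.0908)² = 0.0742
Total = 0.149. Share from q = 0.0453/0.149 = 0.304.

30.4%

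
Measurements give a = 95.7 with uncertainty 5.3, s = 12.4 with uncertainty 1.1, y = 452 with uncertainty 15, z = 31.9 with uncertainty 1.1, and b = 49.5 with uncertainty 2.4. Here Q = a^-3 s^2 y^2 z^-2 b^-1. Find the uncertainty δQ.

Since Q is a product/quotient, work with relative uncertainties:
  (-3·δa/a)² = (-3×0.0554)² = 0.0276;  (2·δs/s)² = (2×0.0887)² = 0.0315;  (2·δy/y)² = (2×0.0332)² = 0.00441;  (-2·δz/z)² = (-2×0.0345)² = 0.00476;  (-1·δb/b)² = (-1×0.0485)² = 0.00235
δQ/Q = √(0.0706) = 0.266
Q = 0.000712, so δQ = 0.266 × 0.000712 = 0.000189.

0.000189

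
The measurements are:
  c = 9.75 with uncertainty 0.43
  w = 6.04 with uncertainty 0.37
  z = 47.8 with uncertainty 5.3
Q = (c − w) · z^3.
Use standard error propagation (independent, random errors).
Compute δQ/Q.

Let u = c − w = 3.71. δu = √(δc² + δw²) = √(0.185 + 0.137) = 0.567, so δu/u = 0.153.
Q is then a monomial in u, z:
δQ/Q = √((δu/u)² + (3·δz/z)²) = √(0.0234 + 0.111) = 0.366

0.366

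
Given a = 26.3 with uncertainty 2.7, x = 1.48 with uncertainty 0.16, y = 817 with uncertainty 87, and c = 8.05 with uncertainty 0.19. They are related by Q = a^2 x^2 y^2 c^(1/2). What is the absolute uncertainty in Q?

1.05e+09

Q is a product of powers, so relative uncertainties combine in quadrature:
  (2·δa/a)² = (2×0.103)² = 0.0422;  (2·δx/x)² = (2×0.108)² = 0.0467;  (2·δy/y)² = (2×0.106)² = 0.0454;  (½·δc/c)² = (0.5×0.0236)² = 0.000139
δQ/Q = √(0.134) = 0.367
Q = 2.87e+09, so δQ = 0.367 × 2.87e+09 = 1.05e+09.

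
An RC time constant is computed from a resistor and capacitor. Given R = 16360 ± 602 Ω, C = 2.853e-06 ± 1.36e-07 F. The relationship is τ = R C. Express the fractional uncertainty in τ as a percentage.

Relative error in a monomial: (δτ/τ)² = Σ (nᵢ · δxᵢ/xᵢ)².
  (1·δR/R)² = (1×0.0368)² = 0.00135;  (1·δC/C)² = (1×0.0477)² = 0.00227
δτ/τ = √(0.00363) = 0.0602

6.02%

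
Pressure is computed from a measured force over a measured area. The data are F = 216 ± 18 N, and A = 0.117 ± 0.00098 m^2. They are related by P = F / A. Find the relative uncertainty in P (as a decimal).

Relative error in a monomial: (δP/P)² = Σ (nᵢ · δxᵢ/xᵢ)².
  (1·δF/F)² = (1×0.0833)² = 0.00694;  (-1·δA/A)² = (-1×0.00838)² = 7.02e-05
δP/P = √(0.00701) = 0.0838

0.0838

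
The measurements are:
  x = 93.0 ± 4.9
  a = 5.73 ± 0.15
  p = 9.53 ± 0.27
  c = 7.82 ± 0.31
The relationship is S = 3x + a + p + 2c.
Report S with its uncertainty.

For a sum/difference, combine absolute errors in quadrature:
  (3·δx)² = 216;  (δa)² = 0.0225;  (δp)² = 0.0729;  (2·δc)² = 0.384
δS = √(217) = 14.7
S = 310.

310 ± 14.7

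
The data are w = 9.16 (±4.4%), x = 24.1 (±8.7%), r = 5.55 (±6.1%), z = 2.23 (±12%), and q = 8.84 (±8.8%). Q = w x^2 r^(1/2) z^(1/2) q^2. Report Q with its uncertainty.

(1.46 ± 0.381) × 10^6

Q is a product of powers, so relative uncertainties combine in quadrature:
  (1·δw/w)² = (1×0.0440)² = 0.00194;  (2·δx/x)² = (2×0.0870)² = 0.0303;  (½·δr/r)² = (0.5×0.0610)² = 0.000930;  (½·δz/z)² = (0.5×0.120)² = 0.00360;  (2·δq/q)² = (2×0.0880)² = 0.0310
δQ/Q = √(0.0677) = 0.260
Q = 1.46e+06, so δQ = 0.260 × 1.46e+06 = 3.81e+05.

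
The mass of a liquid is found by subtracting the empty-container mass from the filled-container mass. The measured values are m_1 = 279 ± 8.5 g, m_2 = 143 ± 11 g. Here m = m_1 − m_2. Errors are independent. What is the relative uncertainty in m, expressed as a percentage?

10.2%

Absolute uncertainties add in quadrature for a linear combination:
  (δm_1)² = 72.2;  (δm_2)² = 121
δm = √(193) = 13.9 g
m = 136 g, so δm/m = 13.9/136 = 0.102.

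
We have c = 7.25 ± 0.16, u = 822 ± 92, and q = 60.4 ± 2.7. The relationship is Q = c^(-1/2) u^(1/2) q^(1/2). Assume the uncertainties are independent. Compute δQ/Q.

0.0613

For a monomial Q ∝ c^(-1/2), u^(1/2), q^(1/2), fractional errors add in quadrature:
  (−½·δc/c)² = (-0.5×0.0221)² = 0.000122;  (½·δu/u)² = (0.5×0.112)² = 0.00313;  (½·δq/q)² = (0.5×0.0447)² = 0.000500
δQ/Q = √(0.00375) = 0.0613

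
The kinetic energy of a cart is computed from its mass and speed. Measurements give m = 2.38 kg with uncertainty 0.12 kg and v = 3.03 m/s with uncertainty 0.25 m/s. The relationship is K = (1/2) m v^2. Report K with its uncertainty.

For a monomial K ∝ m, v^2, fractional errors add in quadrature:
  (1·δm/m)² = (1×0.0504)² = 0.00254;  (2·δv/v)² = (2×0.0825)² = 0.0272
δK/K = √(0.0298) = 0.173
K = 10.9 J, so δK = 0.173 × 10.9 = 1.89 J.

10.9 ± 1.89 J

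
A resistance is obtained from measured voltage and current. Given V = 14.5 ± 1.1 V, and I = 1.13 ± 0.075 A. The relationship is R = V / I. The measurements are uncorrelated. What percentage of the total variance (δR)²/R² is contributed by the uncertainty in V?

(δR/R)² = (1·δV/V)² + (-1·δI/I)²
  V term: (1×0.0759)² = 0.00576
  I term: (-1×0.0664)² = 0.00441
Total = 0.0102. Share from V = 0.00576/0.0102 = 0.566.

56.6%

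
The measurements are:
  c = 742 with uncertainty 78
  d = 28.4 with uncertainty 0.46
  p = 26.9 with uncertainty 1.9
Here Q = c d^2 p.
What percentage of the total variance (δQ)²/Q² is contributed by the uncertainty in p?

29.2%

(δQ/Q)² = (1·δc/c)² + (2·δd/d)² + (1·δp/p)²
  c term: (1×0.105)² = 0.0111
  d term: (2×0.0162)² = 0.00105
  p term: (1×0.0706)² = 0.00499
Total = 0.0171. Share from p = 0.00499/0.0171 = 0.292.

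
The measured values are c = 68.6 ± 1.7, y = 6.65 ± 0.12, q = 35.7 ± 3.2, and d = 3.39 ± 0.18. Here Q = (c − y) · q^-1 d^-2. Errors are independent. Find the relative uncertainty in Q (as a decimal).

Let u = c − y = 61.9. δu = √(δc² + δy²) = √(2.89 + 0.0144) = 1.70, so δu/u = 0.0275.
Q is then a monomial in u, q, d:
δQ/Q = √((δu/u)² + (-1·δq/q)² + (-2·δd/d)²) = √(0.000757 + 0.00803 + 0.0113) = 0.142

0.142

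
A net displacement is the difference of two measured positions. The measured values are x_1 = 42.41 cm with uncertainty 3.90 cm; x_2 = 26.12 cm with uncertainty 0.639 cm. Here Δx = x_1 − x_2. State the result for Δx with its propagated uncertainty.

16.29 ± 3.95 cm

Absolute uncertainties add in quadrature for a linear combination:
  (δx_1)² = 15.2;  (δx_2)² = 0.408
δΔx = √(15.6) = 3.95 cm
Δx = 16.29 cm.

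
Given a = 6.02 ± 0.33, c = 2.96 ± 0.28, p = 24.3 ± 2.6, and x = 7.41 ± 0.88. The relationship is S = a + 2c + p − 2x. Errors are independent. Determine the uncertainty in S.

Sums and differences: (δS)² = Σ (cᵢ δxᵢ)².
  (δa)² = 0.109;  (2·δc)² = 0.314;  (δp)² = 6.76;  (2·δx)² = 3.10
δS = √(10.3) = 3.21

3.21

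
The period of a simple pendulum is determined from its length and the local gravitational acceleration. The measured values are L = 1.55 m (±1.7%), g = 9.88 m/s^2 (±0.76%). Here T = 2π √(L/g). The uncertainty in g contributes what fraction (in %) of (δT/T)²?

16.7%

(δT/T)² = (½·δL/L)² + (−½·δg/g)²
  L term: (0.5×0.0170)² = 7.23e-05
  g term: (-0.5×0.00760)² = 1.44e-05
Total = 8.67e-05. Share from g = 1.44e-05/8.67e-05 = 0.167.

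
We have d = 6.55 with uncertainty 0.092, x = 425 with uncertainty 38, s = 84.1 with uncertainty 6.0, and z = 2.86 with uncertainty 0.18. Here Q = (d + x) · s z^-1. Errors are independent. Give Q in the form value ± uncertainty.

Let u = d + x = 432. δu = √(δd² + δx²) = √(0.00846 + 1440) = 38.0, so δu/u = 0.0881.
Q is then a monomial in u, s, z:
δQ/Q = √((δu/u)² + (1·δs/s)² + (-1·δz/z)²) = √(0.00775 + 0.00509 + 0.00396) = 0.130
Q = 12700, so δQ = 0.130 × 12700 = 1650.

12700 ± 1650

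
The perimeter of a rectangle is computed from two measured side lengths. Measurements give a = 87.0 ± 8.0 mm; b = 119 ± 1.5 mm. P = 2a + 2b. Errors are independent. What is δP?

16.3 mm

P is a linear combination, so absolute uncertainties add in quadrature:
  (2·δa)² = 256;  (2·δb)² = 9.00
δP = √(265) = 16.3 mm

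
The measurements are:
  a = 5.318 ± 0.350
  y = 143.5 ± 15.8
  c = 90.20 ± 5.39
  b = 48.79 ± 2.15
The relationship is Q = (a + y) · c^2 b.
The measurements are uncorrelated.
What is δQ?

Let u = a + y = 148.8. δu = √(δa² + δy²) = √(0.122 + 250) = 15.8, so δu/u = 0.106.
Q is then a monomial in u, c, b:
δQ/Q = √((δu/u)² + (2·δc/c)² + (1·δb/b)²) = √(0.0113 + 0.0143 + 0.00194) = 0.166
Q = 5.907e+07, so δQ = 0.166 × 5.907e+07 = 9.8e+06.

9.8e+06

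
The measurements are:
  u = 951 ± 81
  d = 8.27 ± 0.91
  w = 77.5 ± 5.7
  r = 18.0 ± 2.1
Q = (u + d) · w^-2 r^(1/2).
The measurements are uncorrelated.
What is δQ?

0.122

Let h = u + d = 959. δh = √(δu² + δd²) = √(6560 + 0.828) = 81.0, so δh/h = 0.0844.
Q is then a monomial in h, w, r:
δQ/Q = √((δh/h)² + (-2·δw/w)² + (½·δr/r)²) = √(0.00713 + 0.0216 + 0.00340) = 0.179
Q = 0.678, so δQ = 0.179 × 0.678 = 0.122.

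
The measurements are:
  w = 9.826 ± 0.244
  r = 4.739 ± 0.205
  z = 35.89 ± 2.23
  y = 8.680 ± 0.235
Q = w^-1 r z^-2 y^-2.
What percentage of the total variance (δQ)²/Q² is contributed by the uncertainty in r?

8.97%

(δQ/Q)² = (-1·δw/w)² + (1·δr/r)² + (-2·δz/z)² + (-2·δy/y)²
  w term: (-1×0.0248)² = 0.000617
  r term: (1×0.0433)² = 0.00187
  z term: (-2×0.0621)² = 0.0154
  y term: (-2×0.0271)² = 0.00293
Total = 0.0209. Share from r = 0.00187/0.0209 = 0.0897.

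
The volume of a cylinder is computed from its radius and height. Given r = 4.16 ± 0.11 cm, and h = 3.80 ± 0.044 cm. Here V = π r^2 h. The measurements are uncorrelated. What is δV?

Products/powers → add relative errors in quadrature, weighted by exponent:
  (2·δr/r)² = (2×0.0264)² = 0.00280;  (1·δh/h)² = (1×0.0116)² = 0.000134
δV/V = √(0.00293) = 0.0541
V = 207 cm^3, so δV = 0.0541 × 207 = 11.2 cm^3.

11.2 cm^3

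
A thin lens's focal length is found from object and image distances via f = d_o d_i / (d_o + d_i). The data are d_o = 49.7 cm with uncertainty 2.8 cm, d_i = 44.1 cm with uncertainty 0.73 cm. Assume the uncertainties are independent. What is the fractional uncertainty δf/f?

∂f/∂d_o = (d_i/(d_o+d_i))² = 0.221;  ∂f/∂d_i = (d_o/(d_o+d_i))² = 0.281
δf = √((∂f/∂d_o · δd_o)² + (∂f/∂d_i · δd_i)²) = √(0.383 + 0.0420) = 0.652 cm
f = 23.4 cm, so δf/f = 0.652/23.4 = 0.0279.

0.0279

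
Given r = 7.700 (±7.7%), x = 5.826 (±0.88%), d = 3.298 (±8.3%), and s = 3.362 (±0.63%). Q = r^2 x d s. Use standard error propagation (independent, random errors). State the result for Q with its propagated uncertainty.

3830 ± 671

Relative error in a monomial: (δQ/Q)² = Σ (nᵢ · δxᵢ/xᵢ)².
  (2·δr/r)² = (2×0.0770)² = 0.0237;  (1·δx/x)² = (1×0.00880)² = 7.74e-05;  (1·δd/d)² = (1×0.0830)² = 0.00689;  (1·δs/s)² = (1×0.00630)² = 3.97e-05
δQ/Q = √(0.0307) = 0.175
Q = 3830, so δQ = 0.175 × 3830 = 671.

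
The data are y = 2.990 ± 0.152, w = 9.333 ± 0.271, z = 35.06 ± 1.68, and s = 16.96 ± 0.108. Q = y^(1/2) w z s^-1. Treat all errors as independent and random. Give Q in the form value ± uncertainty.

Since Q is a product/quotient, work with relative uncertainties:
  (½·δy/y)² = (0.5×0.0508)² = 0.000646;  (1·δw/w)² = (1×0.0290)² = 0.000843;  (1·δz/z)² = (1×0.0479)² = 0.00230;  (-1·δs/s)² = (-1×0.00637)² = 4.06e-05
δQ/Q = √(0.00383) = 0.0619
Q = 33.36, so δQ = 0.0619 × 33.36 = 2.06.

33.36 ± 2.06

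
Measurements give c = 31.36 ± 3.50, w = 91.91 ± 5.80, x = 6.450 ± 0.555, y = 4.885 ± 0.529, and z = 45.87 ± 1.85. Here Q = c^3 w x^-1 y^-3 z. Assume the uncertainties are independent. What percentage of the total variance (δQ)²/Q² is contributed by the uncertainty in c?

(δQ/Q)² = (3·δc/c)² + (1·δw/w)² + (-1·δx/x)² + (-3·δy/y)² + (1·δz/z)²
  c term: (3×0.112)² = 0.112
  w term: (1×0.0631)² = 0.00398
  x term: (-1×0.0860)² = 0.00740
  y term: (-3×0.108)² = 0.106
  z term: (1×0.0403)² = 0.00163
Total = 0.231. Share from c = 0.112/0.231 = 0.486.

48.6%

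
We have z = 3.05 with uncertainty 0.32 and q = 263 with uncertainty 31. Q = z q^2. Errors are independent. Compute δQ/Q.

0.258

Each factor contributes (exponent × relative error)² to (δQ/Q)²:
  (1·δz/z)² = (1×0.105)² = 0.0110;  (2·δq/q)² = (2×0.118)² = 0.0556
δQ/Q = √(0.0666) = 0.258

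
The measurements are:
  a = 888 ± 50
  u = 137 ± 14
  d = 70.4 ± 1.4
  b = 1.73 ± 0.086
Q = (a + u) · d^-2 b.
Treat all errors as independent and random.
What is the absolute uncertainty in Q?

0.0291

Let w = a + u = 1020. δw = √(δa² + δu²) = √(2500 + 196) = 51.9, so δw/w = 0.0507.
Q is then a monomial in w, d, b:
δQ/Q = √((δw/w)² + (-2·δd/d)² + (1·δb/b)²) = √(0.00257 + 0.00158 + 0.00247) = 0.0814
Q = 0.358, so δQ = 0.0814 × 0.358 = 0.0291.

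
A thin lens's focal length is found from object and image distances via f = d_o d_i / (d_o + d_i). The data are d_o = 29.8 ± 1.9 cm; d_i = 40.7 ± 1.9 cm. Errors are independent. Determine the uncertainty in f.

0.718 cm

∂f/∂d_o = (d_i/(d_o+d_i))² = 0.333;  ∂f/∂d_i = (d_o/(d_o+d_i))² = 0.179
δf = √((∂f/∂d_o · δd_o)² + (∂f/∂d_i · δd_i)²) = √(0.401 + 0.115) = 0.718 cm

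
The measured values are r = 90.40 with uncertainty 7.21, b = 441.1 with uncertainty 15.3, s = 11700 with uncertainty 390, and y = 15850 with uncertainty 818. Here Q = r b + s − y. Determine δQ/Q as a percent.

Let p = r·b = 39880. δp/p = √((1·δr/r)² + (1·δb/b)²) = √(0.00636 + 0.00120) = 0.0870, so δp = 3470.
Q = p + s − y: δQ = √(δp² + δs² + δy²) = √(1.2e+07 + 1.52e+05 + 6.69e+05) = 3580
Q = 35730, so δQ/Q = 3580/35730 = 0.100.

10.0%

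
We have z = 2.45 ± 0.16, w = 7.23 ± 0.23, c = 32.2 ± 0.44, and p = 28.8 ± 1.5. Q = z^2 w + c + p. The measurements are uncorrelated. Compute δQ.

6.04

Let h = z^2·w = 43.4. δh/h = √((2·δz/z)² + (1·δw/w)²) = √(0.0171 + 0.00101) = 0.134, so δh = 5.83.
Q = h + c + p: δQ = √(δh² + δc² + δp²) = √(34.0 + 0.194 + 2.25) = 6.04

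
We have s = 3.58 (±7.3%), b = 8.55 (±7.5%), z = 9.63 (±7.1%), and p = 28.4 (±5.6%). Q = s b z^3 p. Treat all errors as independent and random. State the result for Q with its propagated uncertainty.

(7.76 ± 1.89) × 10^5

Q is a product of powers, so relative uncertainties combine in quadrature:
  (1·δs/s)² = (1×0.0730)² = 0.00533;  (1·δb/b)² = (1×0.0750)² = 0.00562;  (3·δz/z)² = (3×0.0710)² = 0.0454;  (1·δp/p)² = (1×0.0560)² = 0.00314
δQ/Q = √(0.0595) = 0.244
Q = 7.76e+05, so δQ = 0.244 × 7.76e+05 = 1.89e+05.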